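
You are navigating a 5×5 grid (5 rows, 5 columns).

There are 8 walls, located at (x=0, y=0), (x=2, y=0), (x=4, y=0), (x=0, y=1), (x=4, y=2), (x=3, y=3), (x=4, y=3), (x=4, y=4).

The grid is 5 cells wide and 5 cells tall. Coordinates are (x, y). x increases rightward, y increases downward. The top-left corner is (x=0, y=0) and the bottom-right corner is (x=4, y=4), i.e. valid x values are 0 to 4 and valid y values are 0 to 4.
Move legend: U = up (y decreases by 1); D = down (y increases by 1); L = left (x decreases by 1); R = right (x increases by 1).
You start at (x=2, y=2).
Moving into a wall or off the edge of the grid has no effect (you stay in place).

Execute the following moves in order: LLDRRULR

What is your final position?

Start: (x=2, y=2)
  L (left): (x=2, y=2) -> (x=1, y=2)
  L (left): (x=1, y=2) -> (x=0, y=2)
  D (down): (x=0, y=2) -> (x=0, y=3)
  R (right): (x=0, y=3) -> (x=1, y=3)
  R (right): (x=1, y=3) -> (x=2, y=3)
  U (up): (x=2, y=3) -> (x=2, y=2)
  L (left): (x=2, y=2) -> (x=1, y=2)
  R (right): (x=1, y=2) -> (x=2, y=2)
Final: (x=2, y=2)

Answer: Final position: (x=2, y=2)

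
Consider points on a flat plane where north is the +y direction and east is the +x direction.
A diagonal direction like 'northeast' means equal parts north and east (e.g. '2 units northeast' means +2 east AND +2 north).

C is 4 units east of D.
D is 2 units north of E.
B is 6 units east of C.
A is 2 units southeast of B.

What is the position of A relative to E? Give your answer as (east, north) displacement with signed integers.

Place E at the origin (east=0, north=0).
  D is 2 units north of E: delta (east=+0, north=+2); D at (east=0, north=2).
  C is 4 units east of D: delta (east=+4, north=+0); C at (east=4, north=2).
  B is 6 units east of C: delta (east=+6, north=+0); B at (east=10, north=2).
  A is 2 units southeast of B: delta (east=+2, north=-2); A at (east=12, north=0).
Therefore A relative to E: (east=12, north=0).

Answer: A is at (east=12, north=0) relative to E.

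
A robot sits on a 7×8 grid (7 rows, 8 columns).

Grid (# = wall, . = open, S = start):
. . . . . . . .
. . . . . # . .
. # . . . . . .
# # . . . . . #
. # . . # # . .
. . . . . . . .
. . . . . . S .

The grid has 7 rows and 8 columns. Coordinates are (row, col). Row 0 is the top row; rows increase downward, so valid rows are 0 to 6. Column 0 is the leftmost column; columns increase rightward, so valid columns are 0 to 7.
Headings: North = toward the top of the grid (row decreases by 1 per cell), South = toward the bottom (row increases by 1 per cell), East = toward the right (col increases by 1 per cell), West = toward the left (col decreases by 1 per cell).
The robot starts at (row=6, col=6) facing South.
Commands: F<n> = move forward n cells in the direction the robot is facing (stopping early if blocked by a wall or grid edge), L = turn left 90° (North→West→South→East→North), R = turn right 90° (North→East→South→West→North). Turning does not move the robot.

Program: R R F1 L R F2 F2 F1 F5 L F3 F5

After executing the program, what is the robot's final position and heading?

Start: (row=6, col=6), facing South
  R: turn right, now facing West
  R: turn right, now facing North
  F1: move forward 1, now at (row=5, col=6)
  L: turn left, now facing West
  R: turn right, now facing North
  F2: move forward 2, now at (row=3, col=6)
  F2: move forward 2, now at (row=1, col=6)
  F1: move forward 1, now at (row=0, col=6)
  F5: move forward 0/5 (blocked), now at (row=0, col=6)
  L: turn left, now facing West
  F3: move forward 3, now at (row=0, col=3)
  F5: move forward 3/5 (blocked), now at (row=0, col=0)
Final: (row=0, col=0), facing West

Answer: Final position: (row=0, col=0), facing West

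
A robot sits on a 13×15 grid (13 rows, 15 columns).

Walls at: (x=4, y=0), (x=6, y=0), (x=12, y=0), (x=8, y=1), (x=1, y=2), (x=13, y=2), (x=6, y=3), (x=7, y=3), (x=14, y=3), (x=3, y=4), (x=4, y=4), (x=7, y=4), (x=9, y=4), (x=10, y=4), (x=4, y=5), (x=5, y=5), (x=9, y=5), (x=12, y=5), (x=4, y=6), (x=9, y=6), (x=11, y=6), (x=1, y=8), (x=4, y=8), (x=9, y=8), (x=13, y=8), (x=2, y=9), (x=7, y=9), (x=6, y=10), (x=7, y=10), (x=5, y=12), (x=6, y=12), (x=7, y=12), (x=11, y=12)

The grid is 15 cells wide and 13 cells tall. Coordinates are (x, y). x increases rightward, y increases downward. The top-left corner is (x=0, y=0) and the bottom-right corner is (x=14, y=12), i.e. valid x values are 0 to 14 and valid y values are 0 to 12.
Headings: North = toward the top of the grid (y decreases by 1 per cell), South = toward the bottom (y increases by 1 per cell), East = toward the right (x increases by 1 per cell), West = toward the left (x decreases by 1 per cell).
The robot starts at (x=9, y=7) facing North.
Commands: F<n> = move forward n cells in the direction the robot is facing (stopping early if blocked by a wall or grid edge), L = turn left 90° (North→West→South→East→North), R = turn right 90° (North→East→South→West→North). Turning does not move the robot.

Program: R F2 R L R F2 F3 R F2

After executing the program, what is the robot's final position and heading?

Answer: Final position: (x=9, y=11), facing West

Derivation:
Start: (x=9, y=7), facing North
  R: turn right, now facing East
  F2: move forward 2, now at (x=11, y=7)
  R: turn right, now facing South
  L: turn left, now facing East
  R: turn right, now facing South
  F2: move forward 2, now at (x=11, y=9)
  F3: move forward 2/3 (blocked), now at (x=11, y=11)
  R: turn right, now facing West
  F2: move forward 2, now at (x=9, y=11)
Final: (x=9, y=11), facing West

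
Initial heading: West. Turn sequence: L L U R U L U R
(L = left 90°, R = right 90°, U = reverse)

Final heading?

Start: West
  L (left (90° counter-clockwise)) -> South
  L (left (90° counter-clockwise)) -> East
  U (U-turn (180°)) -> West
  R (right (90° clockwise)) -> North
  U (U-turn (180°)) -> South
  L (left (90° counter-clockwise)) -> East
  U (U-turn (180°)) -> West
  R (right (90° clockwise)) -> North
Final: North

Answer: Final heading: North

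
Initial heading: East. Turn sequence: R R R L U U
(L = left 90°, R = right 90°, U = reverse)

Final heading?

Answer: Final heading: West

Derivation:
Start: East
  R (right (90° clockwise)) -> South
  R (right (90° clockwise)) -> West
  R (right (90° clockwise)) -> North
  L (left (90° counter-clockwise)) -> West
  U (U-turn (180°)) -> East
  U (U-turn (180°)) -> West
Final: West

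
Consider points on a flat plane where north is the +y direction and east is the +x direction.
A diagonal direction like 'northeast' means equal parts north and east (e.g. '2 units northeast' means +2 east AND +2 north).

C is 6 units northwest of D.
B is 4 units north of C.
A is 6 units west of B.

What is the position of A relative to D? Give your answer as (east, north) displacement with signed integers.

Answer: A is at (east=-12, north=10) relative to D.

Derivation:
Place D at the origin (east=0, north=0).
  C is 6 units northwest of D: delta (east=-6, north=+6); C at (east=-6, north=6).
  B is 4 units north of C: delta (east=+0, north=+4); B at (east=-6, north=10).
  A is 6 units west of B: delta (east=-6, north=+0); A at (east=-12, north=10).
Therefore A relative to D: (east=-12, north=10).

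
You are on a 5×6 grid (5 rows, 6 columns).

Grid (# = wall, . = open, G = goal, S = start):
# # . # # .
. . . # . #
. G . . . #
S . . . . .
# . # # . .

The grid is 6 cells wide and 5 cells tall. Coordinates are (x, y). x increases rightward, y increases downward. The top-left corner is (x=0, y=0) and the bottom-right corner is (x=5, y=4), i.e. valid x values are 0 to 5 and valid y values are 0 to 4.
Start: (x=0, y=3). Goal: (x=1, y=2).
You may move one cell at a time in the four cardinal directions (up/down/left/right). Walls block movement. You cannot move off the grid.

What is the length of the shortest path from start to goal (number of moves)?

Answer: Shortest path length: 2

Derivation:
BFS from (x=0, y=3) until reaching (x=1, y=2):
  Distance 0: (x=0, y=3)
  Distance 1: (x=0, y=2), (x=1, y=3)
  Distance 2: (x=0, y=1), (x=1, y=2), (x=2, y=3), (x=1, y=4)  <- goal reached here
One shortest path (2 moves): (x=0, y=3) -> (x=1, y=3) -> (x=1, y=2)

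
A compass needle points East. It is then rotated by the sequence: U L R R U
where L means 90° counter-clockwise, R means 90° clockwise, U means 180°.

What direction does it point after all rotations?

Answer: Final heading: South

Derivation:
Start: East
  U (U-turn (180°)) -> West
  L (left (90° counter-clockwise)) -> South
  R (right (90° clockwise)) -> West
  R (right (90° clockwise)) -> North
  U (U-turn (180°)) -> South
Final: South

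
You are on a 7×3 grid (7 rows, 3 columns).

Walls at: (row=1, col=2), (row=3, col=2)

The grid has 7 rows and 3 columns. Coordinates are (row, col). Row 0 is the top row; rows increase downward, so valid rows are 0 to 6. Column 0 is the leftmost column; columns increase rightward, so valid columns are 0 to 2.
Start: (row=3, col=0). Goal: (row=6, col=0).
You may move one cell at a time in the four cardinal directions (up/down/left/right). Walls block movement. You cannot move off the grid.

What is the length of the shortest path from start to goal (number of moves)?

Answer: Shortest path length: 3

Derivation:
BFS from (row=3, col=0) until reaching (row=6, col=0):
  Distance 0: (row=3, col=0)
  Distance 1: (row=2, col=0), (row=3, col=1), (row=4, col=0)
  Distance 2: (row=1, col=0), (row=2, col=1), (row=4, col=1), (row=5, col=0)
  Distance 3: (row=0, col=0), (row=1, col=1), (row=2, col=2), (row=4, col=2), (row=5, col=1), (row=6, col=0)  <- goal reached here
One shortest path (3 moves): (row=3, col=0) -> (row=4, col=0) -> (row=5, col=0) -> (row=6, col=0)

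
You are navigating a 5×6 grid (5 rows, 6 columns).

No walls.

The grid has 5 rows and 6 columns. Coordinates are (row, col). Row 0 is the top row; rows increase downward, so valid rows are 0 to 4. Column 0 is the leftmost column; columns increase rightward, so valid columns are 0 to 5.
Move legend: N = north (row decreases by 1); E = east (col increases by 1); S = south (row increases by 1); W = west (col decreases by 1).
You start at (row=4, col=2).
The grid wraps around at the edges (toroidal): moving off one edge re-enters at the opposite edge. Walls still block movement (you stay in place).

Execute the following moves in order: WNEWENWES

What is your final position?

Start: (row=4, col=2)
  W (west): (row=4, col=2) -> (row=4, col=1)
  N (north): (row=4, col=1) -> (row=3, col=1)
  E (east): (row=3, col=1) -> (row=3, col=2)
  W (west): (row=3, col=2) -> (row=3, col=1)
  E (east): (row=3, col=1) -> (row=3, col=2)
  N (north): (row=3, col=2) -> (row=2, col=2)
  W (west): (row=2, col=2) -> (row=2, col=1)
  E (east): (row=2, col=1) -> (row=2, col=2)
  S (south): (row=2, col=2) -> (row=3, col=2)
Final: (row=3, col=2)

Answer: Final position: (row=3, col=2)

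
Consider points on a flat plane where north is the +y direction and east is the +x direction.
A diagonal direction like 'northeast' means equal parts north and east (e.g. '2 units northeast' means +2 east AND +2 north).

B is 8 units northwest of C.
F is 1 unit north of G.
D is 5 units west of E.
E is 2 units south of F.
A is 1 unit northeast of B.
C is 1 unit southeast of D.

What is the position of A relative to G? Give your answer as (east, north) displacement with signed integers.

Answer: A is at (east=-11, north=7) relative to G.

Derivation:
Place G at the origin (east=0, north=0).
  F is 1 unit north of G: delta (east=+0, north=+1); F at (east=0, north=1).
  E is 2 units south of F: delta (east=+0, north=-2); E at (east=0, north=-1).
  D is 5 units west of E: delta (east=-5, north=+0); D at (east=-5, north=-1).
  C is 1 unit southeast of D: delta (east=+1, north=-1); C at (east=-4, north=-2).
  B is 8 units northwest of C: delta (east=-8, north=+8); B at (east=-12, north=6).
  A is 1 unit northeast of B: delta (east=+1, north=+1); A at (east=-11, north=7).
Therefore A relative to G: (east=-11, north=7).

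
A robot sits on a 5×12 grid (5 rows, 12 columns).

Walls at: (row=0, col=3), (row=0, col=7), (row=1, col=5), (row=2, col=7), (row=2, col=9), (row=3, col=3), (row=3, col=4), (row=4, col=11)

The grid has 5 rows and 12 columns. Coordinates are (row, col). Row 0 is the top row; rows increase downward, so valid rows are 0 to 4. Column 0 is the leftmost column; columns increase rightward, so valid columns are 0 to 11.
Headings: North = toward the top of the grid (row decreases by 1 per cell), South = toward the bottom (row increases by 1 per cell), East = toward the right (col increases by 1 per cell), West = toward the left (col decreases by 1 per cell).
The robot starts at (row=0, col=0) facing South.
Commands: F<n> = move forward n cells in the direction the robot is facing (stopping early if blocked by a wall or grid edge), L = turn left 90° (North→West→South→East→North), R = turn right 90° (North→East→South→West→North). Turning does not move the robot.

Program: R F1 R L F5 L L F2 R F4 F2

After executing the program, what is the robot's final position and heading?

Start: (row=0, col=0), facing South
  R: turn right, now facing West
  F1: move forward 0/1 (blocked), now at (row=0, col=0)
  R: turn right, now facing North
  L: turn left, now facing West
  F5: move forward 0/5 (blocked), now at (row=0, col=0)
  L: turn left, now facing South
  L: turn left, now facing East
  F2: move forward 2, now at (row=0, col=2)
  R: turn right, now facing South
  F4: move forward 4, now at (row=4, col=2)
  F2: move forward 0/2 (blocked), now at (row=4, col=2)
Final: (row=4, col=2), facing South

Answer: Final position: (row=4, col=2), facing South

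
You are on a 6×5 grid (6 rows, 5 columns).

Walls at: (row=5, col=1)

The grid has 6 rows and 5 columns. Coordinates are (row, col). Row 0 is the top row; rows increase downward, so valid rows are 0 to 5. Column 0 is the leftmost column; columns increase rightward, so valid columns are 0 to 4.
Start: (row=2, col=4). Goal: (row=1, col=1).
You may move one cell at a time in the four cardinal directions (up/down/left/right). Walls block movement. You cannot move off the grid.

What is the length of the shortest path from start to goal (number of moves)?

Answer: Shortest path length: 4

Derivation:
BFS from (row=2, col=4) until reaching (row=1, col=1):
  Distance 0: (row=2, col=4)
  Distance 1: (row=1, col=4), (row=2, col=3), (row=3, col=4)
  Distance 2: (row=0, col=4), (row=1, col=3), (row=2, col=2), (row=3, col=3), (row=4, col=4)
  Distance 3: (row=0, col=3), (row=1, col=2), (row=2, col=1), (row=3, col=2), (row=4, col=3), (row=5, col=4)
  Distance 4: (row=0, col=2), (row=1, col=1), (row=2, col=0), (row=3, col=1), (row=4, col=2), (row=5, col=3)  <- goal reached here
One shortest path (4 moves): (row=2, col=4) -> (row=2, col=3) -> (row=2, col=2) -> (row=2, col=1) -> (row=1, col=1)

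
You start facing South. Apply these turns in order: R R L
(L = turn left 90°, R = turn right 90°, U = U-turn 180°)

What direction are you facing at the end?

Answer: Final heading: West

Derivation:
Start: South
  R (right (90° clockwise)) -> West
  R (right (90° clockwise)) -> North
  L (left (90° counter-clockwise)) -> West
Final: West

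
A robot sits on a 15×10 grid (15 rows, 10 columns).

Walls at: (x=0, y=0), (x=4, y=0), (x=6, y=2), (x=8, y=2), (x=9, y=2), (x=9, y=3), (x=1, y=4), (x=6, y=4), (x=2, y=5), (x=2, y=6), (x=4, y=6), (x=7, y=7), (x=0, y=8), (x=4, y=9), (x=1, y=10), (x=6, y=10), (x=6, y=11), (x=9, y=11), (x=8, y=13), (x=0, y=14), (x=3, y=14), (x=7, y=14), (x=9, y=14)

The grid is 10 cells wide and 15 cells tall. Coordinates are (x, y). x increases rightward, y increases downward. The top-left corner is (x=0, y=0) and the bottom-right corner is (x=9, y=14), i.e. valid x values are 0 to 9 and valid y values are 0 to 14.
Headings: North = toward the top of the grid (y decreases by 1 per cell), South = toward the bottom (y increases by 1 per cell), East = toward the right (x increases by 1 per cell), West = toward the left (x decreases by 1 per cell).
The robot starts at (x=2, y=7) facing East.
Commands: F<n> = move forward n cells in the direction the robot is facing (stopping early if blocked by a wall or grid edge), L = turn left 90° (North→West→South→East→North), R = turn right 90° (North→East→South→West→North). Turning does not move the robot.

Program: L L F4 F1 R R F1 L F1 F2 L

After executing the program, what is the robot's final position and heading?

Start: (x=2, y=7), facing East
  L: turn left, now facing North
  L: turn left, now facing West
  F4: move forward 2/4 (blocked), now at (x=0, y=7)
  F1: move forward 0/1 (blocked), now at (x=0, y=7)
  R: turn right, now facing North
  R: turn right, now facing East
  F1: move forward 1, now at (x=1, y=7)
  L: turn left, now facing North
  F1: move forward 1, now at (x=1, y=6)
  F2: move forward 1/2 (blocked), now at (x=1, y=5)
  L: turn left, now facing West
Final: (x=1, y=5), facing West

Answer: Final position: (x=1, y=5), facing West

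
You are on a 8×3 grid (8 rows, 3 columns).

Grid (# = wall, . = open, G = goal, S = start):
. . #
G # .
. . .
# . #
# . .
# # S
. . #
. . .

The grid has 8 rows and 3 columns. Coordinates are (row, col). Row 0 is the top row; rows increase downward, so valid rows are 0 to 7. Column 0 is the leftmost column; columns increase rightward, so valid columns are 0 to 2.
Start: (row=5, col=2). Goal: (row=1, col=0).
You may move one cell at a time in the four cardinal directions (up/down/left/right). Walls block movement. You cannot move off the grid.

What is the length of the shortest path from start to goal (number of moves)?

BFS from (row=5, col=2) until reaching (row=1, col=0):
  Distance 0: (row=5, col=2)
  Distance 1: (row=4, col=2)
  Distance 2: (row=4, col=1)
  Distance 3: (row=3, col=1)
  Distance 4: (row=2, col=1)
  Distance 5: (row=2, col=0), (row=2, col=2)
  Distance 6: (row=1, col=0), (row=1, col=2)  <- goal reached here
One shortest path (6 moves): (row=5, col=2) -> (row=4, col=2) -> (row=4, col=1) -> (row=3, col=1) -> (row=2, col=1) -> (row=2, col=0) -> (row=1, col=0)

Answer: Shortest path length: 6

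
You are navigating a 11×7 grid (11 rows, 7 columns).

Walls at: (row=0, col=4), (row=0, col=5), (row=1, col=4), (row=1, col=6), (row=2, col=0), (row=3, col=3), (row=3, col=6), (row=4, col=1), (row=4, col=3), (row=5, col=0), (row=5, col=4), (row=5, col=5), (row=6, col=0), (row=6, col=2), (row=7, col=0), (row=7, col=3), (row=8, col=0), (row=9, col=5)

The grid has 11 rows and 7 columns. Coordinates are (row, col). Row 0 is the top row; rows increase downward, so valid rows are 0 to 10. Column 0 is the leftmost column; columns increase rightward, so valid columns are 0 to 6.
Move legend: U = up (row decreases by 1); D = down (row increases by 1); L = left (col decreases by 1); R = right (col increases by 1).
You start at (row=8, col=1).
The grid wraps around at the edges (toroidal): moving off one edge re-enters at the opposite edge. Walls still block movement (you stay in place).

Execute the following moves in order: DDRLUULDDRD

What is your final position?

Start: (row=8, col=1)
  D (down): (row=8, col=1) -> (row=9, col=1)
  D (down): (row=9, col=1) -> (row=10, col=1)
  R (right): (row=10, col=1) -> (row=10, col=2)
  L (left): (row=10, col=2) -> (row=10, col=1)
  U (up): (row=10, col=1) -> (row=9, col=1)
  U (up): (row=9, col=1) -> (row=8, col=1)
  L (left): blocked, stay at (row=8, col=1)
  D (down): (row=8, col=1) -> (row=9, col=1)
  D (down): (row=9, col=1) -> (row=10, col=1)
  R (right): (row=10, col=1) -> (row=10, col=2)
  D (down): (row=10, col=2) -> (row=0, col=2)
Final: (row=0, col=2)

Answer: Final position: (row=0, col=2)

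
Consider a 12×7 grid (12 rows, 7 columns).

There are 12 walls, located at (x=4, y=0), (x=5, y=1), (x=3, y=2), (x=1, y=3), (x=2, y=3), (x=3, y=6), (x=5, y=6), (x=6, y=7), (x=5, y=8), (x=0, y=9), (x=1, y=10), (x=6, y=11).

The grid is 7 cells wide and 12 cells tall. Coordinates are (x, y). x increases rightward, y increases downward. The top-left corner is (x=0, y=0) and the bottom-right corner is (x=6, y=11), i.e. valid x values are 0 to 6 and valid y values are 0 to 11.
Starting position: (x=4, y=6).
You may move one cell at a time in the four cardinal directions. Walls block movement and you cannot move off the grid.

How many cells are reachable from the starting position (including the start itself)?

BFS flood-fill from (x=4, y=6):
  Distance 0: (x=4, y=6)
  Distance 1: (x=4, y=5), (x=4, y=7)
  Distance 2: (x=4, y=4), (x=3, y=5), (x=5, y=5), (x=3, y=7), (x=5, y=7), (x=4, y=8)
  Distance 3: (x=4, y=3), (x=3, y=4), (x=5, y=4), (x=2, y=5), (x=6, y=5), (x=2, y=7), (x=3, y=8), (x=4, y=9)
  Distance 4: (x=4, y=2), (x=3, y=3), (x=5, y=3), (x=2, y=4), (x=6, y=4), (x=1, y=5), (x=2, y=6), (x=6, y=6), (x=1, y=7), (x=2, y=8), (x=3, y=9), (x=5, y=9), (x=4, y=10)
  Distance 5: (x=4, y=1), (x=5, y=2), (x=6, y=3), (x=1, y=4), (x=0, y=5), (x=1, y=6), (x=0, y=7), (x=1, y=8), (x=2, y=9), (x=6, y=9), (x=3, y=10), (x=5, y=10), (x=4, y=11)
  Distance 6: (x=3, y=1), (x=6, y=2), (x=0, y=4), (x=0, y=6), (x=0, y=8), (x=6, y=8), (x=1, y=9), (x=2, y=10), (x=6, y=10), (x=3, y=11), (x=5, y=11)
  Distance 7: (x=3, y=0), (x=2, y=1), (x=6, y=1), (x=0, y=3), (x=2, y=11)
  Distance 8: (x=2, y=0), (x=6, y=0), (x=1, y=1), (x=0, y=2), (x=2, y=2), (x=1, y=11)
  Distance 9: (x=1, y=0), (x=5, y=0), (x=0, y=1), (x=1, y=2), (x=0, y=11)
  Distance 10: (x=0, y=0), (x=0, y=10)
Total reachable: 72 (grid has 72 open cells total)

Answer: Reachable cells: 72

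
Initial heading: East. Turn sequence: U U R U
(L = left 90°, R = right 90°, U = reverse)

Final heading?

Start: East
  U (U-turn (180°)) -> West
  U (U-turn (180°)) -> East
  R (right (90° clockwise)) -> South
  U (U-turn (180°)) -> North
Final: North

Answer: Final heading: North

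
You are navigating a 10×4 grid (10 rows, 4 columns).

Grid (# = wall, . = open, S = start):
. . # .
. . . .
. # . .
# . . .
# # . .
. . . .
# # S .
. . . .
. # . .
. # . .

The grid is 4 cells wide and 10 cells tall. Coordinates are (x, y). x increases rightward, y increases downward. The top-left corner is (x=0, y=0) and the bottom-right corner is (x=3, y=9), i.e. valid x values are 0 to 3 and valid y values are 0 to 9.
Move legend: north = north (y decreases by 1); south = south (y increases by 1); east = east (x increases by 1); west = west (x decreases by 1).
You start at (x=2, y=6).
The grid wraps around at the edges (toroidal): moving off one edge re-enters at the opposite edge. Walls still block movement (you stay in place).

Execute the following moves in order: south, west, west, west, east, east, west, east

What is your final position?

Answer: Final position: (x=1, y=7)

Derivation:
Start: (x=2, y=6)
  south (south): (x=2, y=6) -> (x=2, y=7)
  west (west): (x=2, y=7) -> (x=1, y=7)
  west (west): (x=1, y=7) -> (x=0, y=7)
  west (west): (x=0, y=7) -> (x=3, y=7)
  east (east): (x=3, y=7) -> (x=0, y=7)
  east (east): (x=0, y=7) -> (x=1, y=7)
  west (west): (x=1, y=7) -> (x=0, y=7)
  east (east): (x=0, y=7) -> (x=1, y=7)
Final: (x=1, y=7)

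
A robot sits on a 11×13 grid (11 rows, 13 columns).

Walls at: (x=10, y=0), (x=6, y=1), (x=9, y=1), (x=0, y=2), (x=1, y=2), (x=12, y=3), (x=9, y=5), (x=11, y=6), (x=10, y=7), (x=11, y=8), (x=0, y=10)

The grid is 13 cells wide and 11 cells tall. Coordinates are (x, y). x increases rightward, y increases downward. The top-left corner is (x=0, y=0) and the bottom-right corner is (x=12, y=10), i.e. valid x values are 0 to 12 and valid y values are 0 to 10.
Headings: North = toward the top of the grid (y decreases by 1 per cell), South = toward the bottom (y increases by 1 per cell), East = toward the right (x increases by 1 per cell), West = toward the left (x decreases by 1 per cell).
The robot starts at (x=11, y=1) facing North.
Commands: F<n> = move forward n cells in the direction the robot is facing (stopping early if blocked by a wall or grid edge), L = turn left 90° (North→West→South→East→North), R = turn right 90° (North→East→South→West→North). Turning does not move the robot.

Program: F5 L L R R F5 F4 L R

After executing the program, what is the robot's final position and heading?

Start: (x=11, y=1), facing North
  F5: move forward 1/5 (blocked), now at (x=11, y=0)
  L: turn left, now facing West
  L: turn left, now facing South
  R: turn right, now facing West
  R: turn right, now facing North
  F5: move forward 0/5 (blocked), now at (x=11, y=0)
  F4: move forward 0/4 (blocked), now at (x=11, y=0)
  L: turn left, now facing West
  R: turn right, now facing North
Final: (x=11, y=0), facing North

Answer: Final position: (x=11, y=0), facing North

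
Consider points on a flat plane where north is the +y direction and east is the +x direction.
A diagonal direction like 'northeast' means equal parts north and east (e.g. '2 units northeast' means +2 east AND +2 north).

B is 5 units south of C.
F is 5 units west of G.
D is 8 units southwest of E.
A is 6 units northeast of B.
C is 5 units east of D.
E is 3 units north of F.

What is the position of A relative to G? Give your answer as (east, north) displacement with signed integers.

Answer: A is at (east=-2, north=-4) relative to G.

Derivation:
Place G at the origin (east=0, north=0).
  F is 5 units west of G: delta (east=-5, north=+0); F at (east=-5, north=0).
  E is 3 units north of F: delta (east=+0, north=+3); E at (east=-5, north=3).
  D is 8 units southwest of E: delta (east=-8, north=-8); D at (east=-13, north=-5).
  C is 5 units east of D: delta (east=+5, north=+0); C at (east=-8, north=-5).
  B is 5 units south of C: delta (east=+0, north=-5); B at (east=-8, north=-10).
  A is 6 units northeast of B: delta (east=+6, north=+6); A at (east=-2, north=-4).
Therefore A relative to G: (east=-2, north=-4).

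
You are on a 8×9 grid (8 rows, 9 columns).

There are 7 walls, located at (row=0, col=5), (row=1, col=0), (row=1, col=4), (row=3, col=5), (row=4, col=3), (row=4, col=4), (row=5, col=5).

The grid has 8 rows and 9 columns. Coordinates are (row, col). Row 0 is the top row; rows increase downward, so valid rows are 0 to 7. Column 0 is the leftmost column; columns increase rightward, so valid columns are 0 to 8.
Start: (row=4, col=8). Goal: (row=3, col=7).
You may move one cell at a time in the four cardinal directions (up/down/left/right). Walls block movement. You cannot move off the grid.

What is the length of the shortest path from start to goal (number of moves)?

Answer: Shortest path length: 2

Derivation:
BFS from (row=4, col=8) until reaching (row=3, col=7):
  Distance 0: (row=4, col=8)
  Distance 1: (row=3, col=8), (row=4, col=7), (row=5, col=8)
  Distance 2: (row=2, col=8), (row=3, col=7), (row=4, col=6), (row=5, col=7), (row=6, col=8)  <- goal reached here
One shortest path (2 moves): (row=4, col=8) -> (row=4, col=7) -> (row=3, col=7)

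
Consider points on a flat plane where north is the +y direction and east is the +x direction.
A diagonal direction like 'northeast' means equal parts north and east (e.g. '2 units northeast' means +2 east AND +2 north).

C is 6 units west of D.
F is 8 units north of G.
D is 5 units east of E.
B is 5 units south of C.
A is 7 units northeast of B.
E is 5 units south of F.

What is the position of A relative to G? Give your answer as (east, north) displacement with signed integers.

Answer: A is at (east=6, north=5) relative to G.

Derivation:
Place G at the origin (east=0, north=0).
  F is 8 units north of G: delta (east=+0, north=+8); F at (east=0, north=8).
  E is 5 units south of F: delta (east=+0, north=-5); E at (east=0, north=3).
  D is 5 units east of E: delta (east=+5, north=+0); D at (east=5, north=3).
  C is 6 units west of D: delta (east=-6, north=+0); C at (east=-1, north=3).
  B is 5 units south of C: delta (east=+0, north=-5); B at (east=-1, north=-2).
  A is 7 units northeast of B: delta (east=+7, north=+7); A at (east=6, north=5).
Therefore A relative to G: (east=6, north=5).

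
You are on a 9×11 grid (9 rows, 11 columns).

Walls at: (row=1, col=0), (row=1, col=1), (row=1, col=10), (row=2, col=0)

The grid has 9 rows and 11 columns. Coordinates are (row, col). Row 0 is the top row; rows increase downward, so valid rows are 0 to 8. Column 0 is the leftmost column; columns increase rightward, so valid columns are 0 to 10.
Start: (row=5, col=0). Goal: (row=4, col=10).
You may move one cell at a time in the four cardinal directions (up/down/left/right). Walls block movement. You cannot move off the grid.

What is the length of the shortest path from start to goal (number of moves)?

BFS from (row=5, col=0) until reaching (row=4, col=10):
  Distance 0: (row=5, col=0)
  Distance 1: (row=4, col=0), (row=5, col=1), (row=6, col=0)
  Distance 2: (row=3, col=0), (row=4, col=1), (row=5, col=2), (row=6, col=1), (row=7, col=0)
  Distance 3: (row=3, col=1), (row=4, col=2), (row=5, col=3), (row=6, col=2), (row=7, col=1), (row=8, col=0)
  Distance 4: (row=2, col=1), (row=3, col=2), (row=4, col=3), (row=5, col=4), (row=6, col=3), (row=7, col=2), (row=8, col=1)
  Distance 5: (row=2, col=2), (row=3, col=3), (row=4, col=4), (row=5, col=5), (row=6, col=4), (row=7, col=3), (row=8, col=2)
  Distance 6: (row=1, col=2), (row=2, col=3), (row=3, col=4), (row=4, col=5), (row=5, col=6), (row=6, col=5), (row=7, col=4), (row=8, col=3)
  Distance 7: (row=0, col=2), (row=1, col=3), (row=2, col=4), (row=3, col=5), (row=4, col=6), (row=5, col=7), (row=6, col=6), (row=7, col=5), (row=8, col=4)
  Distance 8: (row=0, col=1), (row=0, col=3), (row=1, col=4), (row=2, col=5), (row=3, col=6), (row=4, col=7), (row=5, col=8), (row=6, col=7), (row=7, col=6), (row=8, col=5)
  Distance 9: (row=0, col=0), (row=0, col=4), (row=1, col=5), (row=2, col=6), (row=3, col=7), (row=4, col=8), (row=5, col=9), (row=6, col=8), (row=7, col=7), (row=8, col=6)
  Distance 10: (row=0, col=5), (row=1, col=6), (row=2, col=7), (row=3, col=8), (row=4, col=9), (row=5, col=10), (row=6, col=9), (row=7, col=8), (row=8, col=7)
  Distance 11: (row=0, col=6), (row=1, col=7), (row=2, col=8), (row=3, col=9), (row=4, col=10), (row=6, col=10), (row=7, col=9), (row=8, col=8)  <- goal reached here
One shortest path (11 moves): (row=5, col=0) -> (row=5, col=1) -> (row=5, col=2) -> (row=5, col=3) -> (row=5, col=4) -> (row=5, col=5) -> (row=5, col=6) -> (row=5, col=7) -> (row=5, col=8) -> (row=5, col=9) -> (row=5, col=10) -> (row=4, col=10)

Answer: Shortest path length: 11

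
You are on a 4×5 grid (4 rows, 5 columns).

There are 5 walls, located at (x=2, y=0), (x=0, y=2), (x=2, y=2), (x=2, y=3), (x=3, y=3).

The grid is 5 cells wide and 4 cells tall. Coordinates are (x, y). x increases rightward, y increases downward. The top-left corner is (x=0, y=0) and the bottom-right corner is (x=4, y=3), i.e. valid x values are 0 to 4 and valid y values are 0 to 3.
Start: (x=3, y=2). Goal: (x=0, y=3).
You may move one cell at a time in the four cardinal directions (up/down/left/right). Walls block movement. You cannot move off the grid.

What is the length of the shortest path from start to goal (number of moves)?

BFS from (x=3, y=2) until reaching (x=0, y=3):
  Distance 0: (x=3, y=2)
  Distance 1: (x=3, y=1), (x=4, y=2)
  Distance 2: (x=3, y=0), (x=2, y=1), (x=4, y=1), (x=4, y=3)
  Distance 3: (x=4, y=0), (x=1, y=1)
  Distance 4: (x=1, y=0), (x=0, y=1), (x=1, y=2)
  Distance 5: (x=0, y=0), (x=1, y=3)
  Distance 6: (x=0, y=3)  <- goal reached here
One shortest path (6 moves): (x=3, y=2) -> (x=3, y=1) -> (x=2, y=1) -> (x=1, y=1) -> (x=1, y=2) -> (x=1, y=3) -> (x=0, y=3)

Answer: Shortest path length: 6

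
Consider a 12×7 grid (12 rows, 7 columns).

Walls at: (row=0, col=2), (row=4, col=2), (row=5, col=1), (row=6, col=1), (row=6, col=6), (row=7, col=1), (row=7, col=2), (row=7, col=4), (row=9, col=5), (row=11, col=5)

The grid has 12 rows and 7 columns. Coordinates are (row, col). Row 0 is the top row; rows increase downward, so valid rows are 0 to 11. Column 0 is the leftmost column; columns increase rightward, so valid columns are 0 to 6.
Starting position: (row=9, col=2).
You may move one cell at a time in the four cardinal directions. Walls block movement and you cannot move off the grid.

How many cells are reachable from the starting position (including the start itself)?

Answer: Reachable cells: 74

Derivation:
BFS flood-fill from (row=9, col=2):
  Distance 0: (row=9, col=2)
  Distance 1: (row=8, col=2), (row=9, col=1), (row=9, col=3), (row=10, col=2)
  Distance 2: (row=8, col=1), (row=8, col=3), (row=9, col=0), (row=9, col=4), (row=10, col=1), (row=10, col=3), (row=11, col=2)
  Distance 3: (row=7, col=3), (row=8, col=0), (row=8, col=4), (row=10, col=0), (row=10, col=4), (row=11, col=1), (row=11, col=3)
  Distance 4: (row=6, col=3), (row=7, col=0), (row=8, col=5), (row=10, col=5), (row=11, col=0), (row=11, col=4)
  Distance 5: (row=5, col=3), (row=6, col=0), (row=6, col=2), (row=6, col=4), (row=7, col=5), (row=8, col=6), (row=10, col=6)
  Distance 6: (row=4, col=3), (row=5, col=0), (row=5, col=2), (row=5, col=4), (row=6, col=5), (row=7, col=6), (row=9, col=6), (row=11, col=6)
  Distance 7: (row=3, col=3), (row=4, col=0), (row=4, col=4), (row=5, col=5)
  Distance 8: (row=2, col=3), (row=3, col=0), (row=3, col=2), (row=3, col=4), (row=4, col=1), (row=4, col=5), (row=5, col=6)
  Distance 9: (row=1, col=3), (row=2, col=0), (row=2, col=2), (row=2, col=4), (row=3, col=1), (row=3, col=5), (row=4, col=6)
  Distance 10: (row=0, col=3), (row=1, col=0), (row=1, col=2), (row=1, col=4), (row=2, col=1), (row=2, col=5), (row=3, col=6)
  Distance 11: (row=0, col=0), (row=0, col=4), (row=1, col=1), (row=1, col=5), (row=2, col=6)
  Distance 12: (row=0, col=1), (row=0, col=5), (row=1, col=6)
  Distance 13: (row=0, col=6)
Total reachable: 74 (grid has 74 open cells total)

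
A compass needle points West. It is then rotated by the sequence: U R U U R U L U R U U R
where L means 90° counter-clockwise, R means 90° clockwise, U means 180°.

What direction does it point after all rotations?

Start: West
  U (U-turn (180°)) -> East
  R (right (90° clockwise)) -> South
  U (U-turn (180°)) -> North
  U (U-turn (180°)) -> South
  R (right (90° clockwise)) -> West
  U (U-turn (180°)) -> East
  L (left (90° counter-clockwise)) -> North
  U (U-turn (180°)) -> South
  R (right (90° clockwise)) -> West
  U (U-turn (180°)) -> East
  U (U-turn (180°)) -> West
  R (right (90° clockwise)) -> North
Final: North

Answer: Final heading: North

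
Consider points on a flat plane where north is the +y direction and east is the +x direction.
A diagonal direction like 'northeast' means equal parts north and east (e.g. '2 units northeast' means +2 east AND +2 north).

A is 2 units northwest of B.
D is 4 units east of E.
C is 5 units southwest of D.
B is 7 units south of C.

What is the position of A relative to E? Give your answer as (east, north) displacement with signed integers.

Answer: A is at (east=-3, north=-10) relative to E.

Derivation:
Place E at the origin (east=0, north=0).
  D is 4 units east of E: delta (east=+4, north=+0); D at (east=4, north=0).
  C is 5 units southwest of D: delta (east=-5, north=-5); C at (east=-1, north=-5).
  B is 7 units south of C: delta (east=+0, north=-7); B at (east=-1, north=-12).
  A is 2 units northwest of B: delta (east=-2, north=+2); A at (east=-3, north=-10).
Therefore A relative to E: (east=-3, north=-10).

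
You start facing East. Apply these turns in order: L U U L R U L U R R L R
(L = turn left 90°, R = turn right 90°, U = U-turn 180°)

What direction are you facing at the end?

Start: East
  L (left (90° counter-clockwise)) -> North
  U (U-turn (180°)) -> South
  U (U-turn (180°)) -> North
  L (left (90° counter-clockwise)) -> West
  R (right (90° clockwise)) -> North
  U (U-turn (180°)) -> South
  L (left (90° counter-clockwise)) -> East
  U (U-turn (180°)) -> West
  R (right (90° clockwise)) -> North
  R (right (90° clockwise)) -> East
  L (left (90° counter-clockwise)) -> North
  R (right (90° clockwise)) -> East
Final: East

Answer: Final heading: East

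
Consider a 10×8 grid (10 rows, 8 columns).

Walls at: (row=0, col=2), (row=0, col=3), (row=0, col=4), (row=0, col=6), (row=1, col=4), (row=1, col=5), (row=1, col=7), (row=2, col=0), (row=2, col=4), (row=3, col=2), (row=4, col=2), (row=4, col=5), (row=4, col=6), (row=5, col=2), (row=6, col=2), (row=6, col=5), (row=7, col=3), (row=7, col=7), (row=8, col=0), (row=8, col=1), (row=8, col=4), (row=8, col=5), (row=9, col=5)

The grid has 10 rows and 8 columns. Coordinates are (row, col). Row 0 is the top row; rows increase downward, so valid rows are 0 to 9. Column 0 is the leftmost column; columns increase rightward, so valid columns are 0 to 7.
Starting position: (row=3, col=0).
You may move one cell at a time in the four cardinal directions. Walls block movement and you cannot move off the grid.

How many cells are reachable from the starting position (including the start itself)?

BFS flood-fill from (row=3, col=0):
  Distance 0: (row=3, col=0)
  Distance 1: (row=3, col=1), (row=4, col=0)
  Distance 2: (row=2, col=1), (row=4, col=1), (row=5, col=0)
  Distance 3: (row=1, col=1), (row=2, col=2), (row=5, col=1), (row=6, col=0)
  Distance 4: (row=0, col=1), (row=1, col=0), (row=1, col=2), (row=2, col=3), (row=6, col=1), (row=7, col=0)
  Distance 5: (row=0, col=0), (row=1, col=3), (row=3, col=3), (row=7, col=1)
  Distance 6: (row=3, col=4), (row=4, col=3), (row=7, col=2)
  Distance 7: (row=3, col=5), (row=4, col=4), (row=5, col=3), (row=8, col=2)
  Distance 8: (row=2, col=5), (row=3, col=6), (row=5, col=4), (row=6, col=3), (row=8, col=3), (row=9, col=2)
  Distance 9: (row=2, col=6), (row=3, col=7), (row=5, col=5), (row=6, col=4), (row=9, col=1), (row=9, col=3)
  Distance 10: (row=1, col=6), (row=2, col=7), (row=4, col=7), (row=5, col=6), (row=7, col=4), (row=9, col=0), (row=9, col=4)
  Distance 11: (row=5, col=7), (row=6, col=6), (row=7, col=5)
  Distance 12: (row=6, col=7), (row=7, col=6)
  Distance 13: (row=8, col=6)
  Distance 14: (row=8, col=7), (row=9, col=6)
  Distance 15: (row=9, col=7)
Total reachable: 55 (grid has 57 open cells total)

Answer: Reachable cells: 55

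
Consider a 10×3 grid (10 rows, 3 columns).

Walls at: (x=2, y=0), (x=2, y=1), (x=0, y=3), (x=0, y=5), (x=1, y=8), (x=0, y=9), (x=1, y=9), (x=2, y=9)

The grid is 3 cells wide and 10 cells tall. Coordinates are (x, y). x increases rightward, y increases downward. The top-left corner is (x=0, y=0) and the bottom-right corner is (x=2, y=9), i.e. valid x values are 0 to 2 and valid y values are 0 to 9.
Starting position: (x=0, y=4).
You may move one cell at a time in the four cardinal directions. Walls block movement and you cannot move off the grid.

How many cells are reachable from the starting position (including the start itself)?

BFS flood-fill from (x=0, y=4):
  Distance 0: (x=0, y=4)
  Distance 1: (x=1, y=4)
  Distance 2: (x=1, y=3), (x=2, y=4), (x=1, y=5)
  Distance 3: (x=1, y=2), (x=2, y=3), (x=2, y=5), (x=1, y=6)
  Distance 4: (x=1, y=1), (x=0, y=2), (x=2, y=2), (x=0, y=6), (x=2, y=6), (x=1, y=7)
  Distance 5: (x=1, y=0), (x=0, y=1), (x=0, y=7), (x=2, y=7)
  Distance 6: (x=0, y=0), (x=0, y=8), (x=2, y=8)
Total reachable: 22 (grid has 22 open cells total)

Answer: Reachable cells: 22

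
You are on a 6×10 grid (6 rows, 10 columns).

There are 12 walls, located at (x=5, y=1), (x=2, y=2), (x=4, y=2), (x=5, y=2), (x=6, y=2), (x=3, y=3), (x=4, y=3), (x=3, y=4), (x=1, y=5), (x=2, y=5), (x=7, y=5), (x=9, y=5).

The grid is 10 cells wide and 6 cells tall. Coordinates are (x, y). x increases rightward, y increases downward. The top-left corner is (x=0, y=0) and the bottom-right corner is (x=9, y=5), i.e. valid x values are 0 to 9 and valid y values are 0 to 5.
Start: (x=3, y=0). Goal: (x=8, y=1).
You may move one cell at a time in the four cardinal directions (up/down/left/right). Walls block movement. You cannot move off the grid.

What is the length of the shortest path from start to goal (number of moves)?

BFS from (x=3, y=0) until reaching (x=8, y=1):
  Distance 0: (x=3, y=0)
  Distance 1: (x=2, y=0), (x=4, y=0), (x=3, y=1)
  Distance 2: (x=1, y=0), (x=5, y=0), (x=2, y=1), (x=4, y=1), (x=3, y=2)
  Distance 3: (x=0, y=0), (x=6, y=0), (x=1, y=1)
  Distance 4: (x=7, y=0), (x=0, y=1), (x=6, y=1), (x=1, y=2)
  Distance 5: (x=8, y=0), (x=7, y=1), (x=0, y=2), (x=1, y=3)
  Distance 6: (x=9, y=0), (x=8, y=1), (x=7, y=2), (x=0, y=3), (x=2, y=3), (x=1, y=4)  <- goal reached here
One shortest path (6 moves): (x=3, y=0) -> (x=4, y=0) -> (x=5, y=0) -> (x=6, y=0) -> (x=7, y=0) -> (x=8, y=0) -> (x=8, y=1)

Answer: Shortest path length: 6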